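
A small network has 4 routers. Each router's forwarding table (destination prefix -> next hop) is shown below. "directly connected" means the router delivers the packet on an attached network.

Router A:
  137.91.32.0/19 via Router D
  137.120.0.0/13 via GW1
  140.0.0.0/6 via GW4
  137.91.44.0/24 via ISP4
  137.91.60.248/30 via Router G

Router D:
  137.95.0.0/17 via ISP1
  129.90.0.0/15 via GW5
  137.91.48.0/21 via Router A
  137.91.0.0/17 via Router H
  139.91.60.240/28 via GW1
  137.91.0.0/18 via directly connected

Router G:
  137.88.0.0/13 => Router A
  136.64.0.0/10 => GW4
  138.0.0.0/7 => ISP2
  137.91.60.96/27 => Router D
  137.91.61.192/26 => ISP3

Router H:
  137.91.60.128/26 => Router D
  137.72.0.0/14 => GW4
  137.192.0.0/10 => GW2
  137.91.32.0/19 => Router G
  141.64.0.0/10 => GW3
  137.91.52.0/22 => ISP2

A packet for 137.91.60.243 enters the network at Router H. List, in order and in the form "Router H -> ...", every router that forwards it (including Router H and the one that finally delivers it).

At Router H: longest match for 137.91.60.243 is 137.91.32.0/19 -> Router G
At Router G: longest match for 137.91.60.243 is 137.88.0.0/13 -> Router A
At Router A: longest match for 137.91.60.243 is 137.91.32.0/19 -> Router D
At Router D: longest match for 137.91.60.243 is 137.91.0.0/18 -> directly connected

Router H -> Router G -> Router A -> Router D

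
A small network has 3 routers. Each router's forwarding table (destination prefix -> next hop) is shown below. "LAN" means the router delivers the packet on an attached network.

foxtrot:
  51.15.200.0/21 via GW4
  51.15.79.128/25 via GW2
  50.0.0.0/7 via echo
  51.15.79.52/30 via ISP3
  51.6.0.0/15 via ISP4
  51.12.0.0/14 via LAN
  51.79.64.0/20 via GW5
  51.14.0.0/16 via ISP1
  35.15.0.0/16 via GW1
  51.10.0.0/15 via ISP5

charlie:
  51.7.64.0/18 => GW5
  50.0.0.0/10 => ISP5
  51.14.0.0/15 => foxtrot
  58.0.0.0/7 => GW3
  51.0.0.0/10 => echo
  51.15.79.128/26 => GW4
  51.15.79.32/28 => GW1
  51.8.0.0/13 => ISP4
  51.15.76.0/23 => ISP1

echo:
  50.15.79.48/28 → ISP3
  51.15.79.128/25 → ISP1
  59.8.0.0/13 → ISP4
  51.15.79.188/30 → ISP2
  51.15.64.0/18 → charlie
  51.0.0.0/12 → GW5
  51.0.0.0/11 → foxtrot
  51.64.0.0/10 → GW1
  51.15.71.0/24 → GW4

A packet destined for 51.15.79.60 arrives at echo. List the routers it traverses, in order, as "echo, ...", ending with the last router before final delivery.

At echo: longest match for 51.15.79.60 is 51.15.64.0/18 -> charlie
At charlie: longest match for 51.15.79.60 is 51.14.0.0/15 -> foxtrot
At foxtrot: longest match for 51.15.79.60 is 51.12.0.0/14 -> LAN

echo, charlie, foxtrot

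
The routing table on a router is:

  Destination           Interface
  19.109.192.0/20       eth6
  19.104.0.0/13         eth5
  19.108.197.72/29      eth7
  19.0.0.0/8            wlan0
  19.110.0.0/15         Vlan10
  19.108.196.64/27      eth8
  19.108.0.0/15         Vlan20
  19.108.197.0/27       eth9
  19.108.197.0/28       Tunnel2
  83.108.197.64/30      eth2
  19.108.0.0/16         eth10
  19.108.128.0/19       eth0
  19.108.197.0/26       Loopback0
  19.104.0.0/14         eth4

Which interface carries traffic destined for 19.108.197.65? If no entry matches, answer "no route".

eth10

Routes whose prefix contains 19.108.197.65:
  19.0.0.0/8 (19.0.0.0 - 19.255.255.255) -> wlan0
  19.104.0.0/13 (19.104.0.0 - 19.111.255.255) -> eth5
  19.108.0.0/15 (19.108.0.0 - 19.109.255.255) -> Vlan20
  19.108.0.0/16 (19.108.0.0 - 19.108.255.255) -> eth10
More-specific entries that do NOT match:
  83.108.197.64/30 (83.108.197.64 - 83.108.197.67) does not contain 19.108.197.65
  19.108.197.72/29 (19.108.197.72 - 19.108.197.79) does not contain 19.108.197.65
  19.108.197.0/28 (19.108.197.0 - 19.108.197.15) does not contain 19.108.197.65
  19.108.196.64/27 (19.108.196.64 - 19.108.196.95) does not contain 19.108.197.65
  19.108.197.0/27 (19.108.197.0 - 19.108.197.31) does not contain 19.108.197.65
  19.108.197.0/26 (19.108.197.0 - 19.108.197.63) does not contain 19.108.197.65
  19.109.192.0/20 (19.109.192.0 - 19.109.207.255) does not contain 19.108.197.65
  19.108.128.0/19 (19.108.128.0 - 19.108.159.255) does not contain 19.108.197.65
Longest matching prefix is /16 -> interface eth10.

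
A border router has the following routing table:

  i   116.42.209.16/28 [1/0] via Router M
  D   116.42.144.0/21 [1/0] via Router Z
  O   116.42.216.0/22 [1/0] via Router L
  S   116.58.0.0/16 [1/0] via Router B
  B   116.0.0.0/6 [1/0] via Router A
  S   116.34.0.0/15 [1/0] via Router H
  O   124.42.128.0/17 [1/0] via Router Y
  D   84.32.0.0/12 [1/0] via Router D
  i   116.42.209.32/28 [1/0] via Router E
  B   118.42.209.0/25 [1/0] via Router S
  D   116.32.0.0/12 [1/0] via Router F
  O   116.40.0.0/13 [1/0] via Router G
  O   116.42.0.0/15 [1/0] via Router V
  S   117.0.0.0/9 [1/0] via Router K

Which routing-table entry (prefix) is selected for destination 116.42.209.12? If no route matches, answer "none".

116.42.0.0/15

Entries matching 116.42.209.12:
  116.0.0.0/6 (116.0.0.0 - 119.255.255.255)
  116.32.0.0/12 (116.32.0.0 - 116.47.255.255)
  116.40.0.0/13 (116.40.0.0 - 116.47.255.255)
  116.42.0.0/15 (116.42.0.0 - 116.43.255.255)
Most specific is 116.42.0.0/15.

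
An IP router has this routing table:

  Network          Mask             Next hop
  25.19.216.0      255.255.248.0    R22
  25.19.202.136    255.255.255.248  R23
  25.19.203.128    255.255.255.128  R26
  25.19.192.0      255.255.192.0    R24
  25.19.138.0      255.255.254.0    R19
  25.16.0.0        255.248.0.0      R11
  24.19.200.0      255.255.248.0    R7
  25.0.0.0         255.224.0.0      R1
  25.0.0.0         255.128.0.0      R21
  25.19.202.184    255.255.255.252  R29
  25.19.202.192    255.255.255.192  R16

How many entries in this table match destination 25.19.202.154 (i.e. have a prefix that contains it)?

4

Prefixes containing 25.19.202.154:
  25.0.0.0/9 (25.0.0.0 - 25.127.255.255)
  25.0.0.0/11 (25.0.0.0 - 25.31.255.255)
  25.16.0.0/13 (25.16.0.0 - 25.23.255.255)
  25.19.192.0/18 (25.19.192.0 - 25.19.255.255)
Total matching entries: 4.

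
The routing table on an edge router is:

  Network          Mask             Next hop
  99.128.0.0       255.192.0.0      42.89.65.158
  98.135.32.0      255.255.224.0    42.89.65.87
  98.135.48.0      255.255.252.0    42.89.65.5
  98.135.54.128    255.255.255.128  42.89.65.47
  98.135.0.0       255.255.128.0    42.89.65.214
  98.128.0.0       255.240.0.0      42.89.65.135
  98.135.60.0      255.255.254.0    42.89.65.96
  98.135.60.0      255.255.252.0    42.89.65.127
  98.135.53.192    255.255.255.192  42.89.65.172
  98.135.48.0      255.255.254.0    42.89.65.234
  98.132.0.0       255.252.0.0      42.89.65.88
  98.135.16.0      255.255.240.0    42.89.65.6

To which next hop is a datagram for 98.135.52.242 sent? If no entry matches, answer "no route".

42.89.65.87

Routes whose prefix contains 98.135.52.242:
  98.128.0.0/12 (98.128.0.0 - 98.143.255.255) -> 42.89.65.135
  98.132.0.0/14 (98.132.0.0 - 98.135.255.255) -> 42.89.65.88
  98.135.0.0/17 (98.135.0.0 - 98.135.127.255) -> 42.89.65.214
  98.135.32.0/19 (98.135.32.0 - 98.135.63.255) -> 42.89.65.87
More-specific entries that do NOT match:
  98.135.53.192/26 (98.135.53.192 - 98.135.53.255) does not contain 98.135.52.242
  98.135.54.128/25 (98.135.54.128 - 98.135.54.255) does not contain 98.135.52.242
  98.135.60.0/23 (98.135.60.0 - 98.135.61.255) does not contain 98.135.52.242
  98.135.48.0/23 (98.135.48.0 - 98.135.49.255) does not contain 98.135.52.242
  98.135.48.0/22 (98.135.48.0 - 98.135.51.255) does not contain 98.135.52.242
  98.135.60.0/22 (98.135.60.0 - 98.135.63.255) does not contain 98.135.52.242
  98.135.16.0/20 (98.135.16.0 - 98.135.31.255) does not contain 98.135.52.242
Longest matching prefix is /19 -> next hop 42.89.65.87.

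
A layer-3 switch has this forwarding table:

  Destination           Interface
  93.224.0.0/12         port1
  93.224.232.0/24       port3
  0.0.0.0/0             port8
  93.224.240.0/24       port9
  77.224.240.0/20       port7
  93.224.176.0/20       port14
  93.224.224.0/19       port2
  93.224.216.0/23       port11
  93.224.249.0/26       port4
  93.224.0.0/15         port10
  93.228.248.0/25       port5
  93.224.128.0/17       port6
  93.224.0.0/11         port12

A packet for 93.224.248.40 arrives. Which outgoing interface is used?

Routes whose prefix contains 93.224.248.40:
  0.0.0.0/0 (default, matches everything) -> port8
  93.224.0.0/11 (93.224.0.0 - 93.255.255.255) -> port12
  93.224.0.0/12 (93.224.0.0 - 93.239.255.255) -> port1
  93.224.0.0/15 (93.224.0.0 - 93.225.255.255) -> port10
  93.224.128.0/17 (93.224.128.0 - 93.224.255.255) -> port6
  93.224.224.0/19 (93.224.224.0 - 93.224.255.255) -> port2
More-specific entries that do NOT match:
  93.224.249.0/26 (93.224.249.0 - 93.224.249.63) does not contain 93.224.248.40
  93.228.248.0/25 (93.228.248.0 - 93.228.248.127) does not contain 93.224.248.40
  93.224.232.0/24 (93.224.232.0 - 93.224.232.255) does not contain 93.224.248.40
  93.224.240.0/24 (93.224.240.0 - 93.224.240.255) does not contain 93.224.248.40
  93.224.216.0/23 (93.224.216.0 - 93.224.217.255) does not contain 93.224.248.40
  77.224.240.0/20 (77.224.240.0 - 77.224.255.255) does not contain 93.224.248.40
  93.224.176.0/20 (93.224.176.0 - 93.224.191.255) does not contain 93.224.248.40
Longest matching prefix is /19 -> interface port2.

port2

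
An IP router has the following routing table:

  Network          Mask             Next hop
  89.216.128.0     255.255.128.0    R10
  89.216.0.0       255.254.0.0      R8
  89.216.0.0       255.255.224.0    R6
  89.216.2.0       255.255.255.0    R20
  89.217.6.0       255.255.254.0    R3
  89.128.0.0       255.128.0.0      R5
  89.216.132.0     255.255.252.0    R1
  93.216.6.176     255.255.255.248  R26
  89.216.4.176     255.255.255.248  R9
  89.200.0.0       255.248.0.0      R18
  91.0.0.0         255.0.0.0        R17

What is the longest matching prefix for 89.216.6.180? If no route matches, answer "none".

Entries matching 89.216.6.180:
  89.128.0.0/9 (89.128.0.0 - 89.255.255.255)
  89.216.0.0/15 (89.216.0.0 - 89.217.255.255)
  89.216.0.0/19 (89.216.0.0 - 89.216.31.255)
Most specific is 89.216.0.0/19.

89.216.0.0/19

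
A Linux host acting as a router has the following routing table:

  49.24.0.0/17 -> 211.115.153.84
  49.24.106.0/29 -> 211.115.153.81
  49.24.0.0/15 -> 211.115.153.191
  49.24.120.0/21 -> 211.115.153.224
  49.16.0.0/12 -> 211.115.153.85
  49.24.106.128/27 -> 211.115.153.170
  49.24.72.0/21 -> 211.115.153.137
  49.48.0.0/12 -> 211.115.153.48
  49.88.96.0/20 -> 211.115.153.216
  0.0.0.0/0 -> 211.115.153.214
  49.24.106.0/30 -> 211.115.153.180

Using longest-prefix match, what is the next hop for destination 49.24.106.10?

211.115.153.84

Routes whose prefix contains 49.24.106.10:
  0.0.0.0/0 (default, matches everything) -> 211.115.153.214
  49.16.0.0/12 (49.16.0.0 - 49.31.255.255) -> 211.115.153.85
  49.24.0.0/15 (49.24.0.0 - 49.25.255.255) -> 211.115.153.191
  49.24.0.0/17 (49.24.0.0 - 49.24.127.255) -> 211.115.153.84
More-specific entries that do NOT match:
  49.24.106.0/30 (49.24.106.0 - 49.24.106.3) does not contain 49.24.106.10
  49.24.106.0/29 (49.24.106.0 - 49.24.106.7) does not contain 49.24.106.10
  49.24.106.128/27 (49.24.106.128 - 49.24.106.159) does not contain 49.24.106.10
  49.24.120.0/21 (49.24.120.0 - 49.24.127.255) does not contain 49.24.106.10
  49.24.72.0/21 (49.24.72.0 - 49.24.79.255) does not contain 49.24.106.10
  49.88.96.0/20 (49.88.96.0 - 49.88.111.255) does not contain 49.24.106.10
Longest matching prefix is /17 -> next hop 211.115.153.84.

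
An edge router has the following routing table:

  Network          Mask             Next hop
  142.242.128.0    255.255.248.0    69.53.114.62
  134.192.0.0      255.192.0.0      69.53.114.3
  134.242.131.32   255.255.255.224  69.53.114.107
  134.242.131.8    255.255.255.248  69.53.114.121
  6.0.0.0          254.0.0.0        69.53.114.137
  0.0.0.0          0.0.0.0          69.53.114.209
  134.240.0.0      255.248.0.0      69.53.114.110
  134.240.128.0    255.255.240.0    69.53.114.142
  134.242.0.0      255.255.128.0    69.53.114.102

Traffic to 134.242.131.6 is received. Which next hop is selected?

Routes whose prefix contains 134.242.131.6:
  0.0.0.0/0 (default, matches everything) -> 69.53.114.209
  134.192.0.0/10 (134.192.0.0 - 134.255.255.255) -> 69.53.114.3
  134.240.0.0/13 (134.240.0.0 - 134.247.255.255) -> 69.53.114.110
More-specific entries that do NOT match:
  134.242.131.8/29 (134.242.131.8 - 134.242.131.15) does not contain 134.242.131.6
  134.242.131.32/27 (134.242.131.32 - 134.242.131.63) does not contain 134.242.131.6
  142.242.128.0/21 (142.242.128.0 - 142.242.135.255) does not contain 134.242.131.6
  134.240.128.0/20 (134.240.128.0 - 134.240.143.255) does not contain 134.242.131.6
  134.242.0.0/17 (134.242.0.0 - 134.242.127.255) does not contain 134.242.131.6
Longest matching prefix is /13 -> next hop 69.53.114.110.

69.53.114.110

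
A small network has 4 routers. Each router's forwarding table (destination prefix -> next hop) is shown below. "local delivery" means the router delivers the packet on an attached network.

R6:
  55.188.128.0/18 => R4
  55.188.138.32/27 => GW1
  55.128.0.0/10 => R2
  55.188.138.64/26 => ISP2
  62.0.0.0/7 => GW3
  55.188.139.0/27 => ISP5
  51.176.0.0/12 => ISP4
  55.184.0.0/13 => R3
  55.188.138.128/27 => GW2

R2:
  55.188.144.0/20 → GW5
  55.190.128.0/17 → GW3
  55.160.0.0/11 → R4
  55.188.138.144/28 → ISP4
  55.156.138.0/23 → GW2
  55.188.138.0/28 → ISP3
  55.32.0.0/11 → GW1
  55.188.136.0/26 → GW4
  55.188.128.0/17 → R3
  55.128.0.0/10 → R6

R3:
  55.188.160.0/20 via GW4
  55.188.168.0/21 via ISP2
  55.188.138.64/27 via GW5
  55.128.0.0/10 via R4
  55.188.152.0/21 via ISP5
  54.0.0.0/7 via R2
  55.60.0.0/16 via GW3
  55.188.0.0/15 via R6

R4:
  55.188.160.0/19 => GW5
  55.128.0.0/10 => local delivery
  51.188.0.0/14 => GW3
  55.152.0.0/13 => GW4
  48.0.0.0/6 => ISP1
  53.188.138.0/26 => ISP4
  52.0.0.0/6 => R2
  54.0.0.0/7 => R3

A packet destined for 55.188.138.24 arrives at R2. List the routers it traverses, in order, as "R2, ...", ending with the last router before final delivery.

At R2: longest match for 55.188.138.24 is 55.188.128.0/17 -> R3
At R3: longest match for 55.188.138.24 is 55.188.0.0/15 -> R6
At R6: longest match for 55.188.138.24 is 55.188.128.0/18 -> R4
At R4: longest match for 55.188.138.24 is 55.128.0.0/10 -> local delivery

R2, R3, R6, R4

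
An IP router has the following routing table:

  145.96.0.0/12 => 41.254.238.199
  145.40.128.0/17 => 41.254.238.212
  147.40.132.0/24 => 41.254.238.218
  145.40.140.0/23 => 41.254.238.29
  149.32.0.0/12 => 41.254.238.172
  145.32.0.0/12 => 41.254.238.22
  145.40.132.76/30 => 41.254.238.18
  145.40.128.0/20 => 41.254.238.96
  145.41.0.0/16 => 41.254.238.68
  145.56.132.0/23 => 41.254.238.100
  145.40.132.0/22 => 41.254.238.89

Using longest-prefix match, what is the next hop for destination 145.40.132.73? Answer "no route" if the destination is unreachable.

41.254.238.89

Routes whose prefix contains 145.40.132.73:
  145.32.0.0/12 (145.32.0.0 - 145.47.255.255) -> 41.254.238.22
  145.40.128.0/17 (145.40.128.0 - 145.40.255.255) -> 41.254.238.212
  145.40.128.0/20 (145.40.128.0 - 145.40.143.255) -> 41.254.238.96
  145.40.132.0/22 (145.40.132.0 - 145.40.135.255) -> 41.254.238.89
More-specific entries that do NOT match:
  145.40.132.76/30 (145.40.132.76 - 145.40.132.79) does not contain 145.40.132.73
  147.40.132.0/24 (147.40.132.0 - 147.40.132.255) does not contain 145.40.132.73
  145.40.140.0/23 (145.40.140.0 - 145.40.141.255) does not contain 145.40.132.73
  145.56.132.0/23 (145.56.132.0 - 145.56.133.255) does not contain 145.40.132.73
Longest matching prefix is /22 -> next hop 41.254.238.89.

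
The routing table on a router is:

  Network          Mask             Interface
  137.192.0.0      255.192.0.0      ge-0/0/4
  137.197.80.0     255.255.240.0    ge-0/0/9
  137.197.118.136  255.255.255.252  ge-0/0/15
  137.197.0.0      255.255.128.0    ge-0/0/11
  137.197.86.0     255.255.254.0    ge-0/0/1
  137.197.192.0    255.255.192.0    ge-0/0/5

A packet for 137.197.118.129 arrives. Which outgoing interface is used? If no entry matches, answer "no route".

Routes whose prefix contains 137.197.118.129:
  137.192.0.0/10 (137.192.0.0 - 137.255.255.255) -> ge-0/0/4
  137.197.0.0/17 (137.197.0.0 - 137.197.127.255) -> ge-0/0/11
More-specific entries that do NOT match:
  137.197.118.136/30 (137.197.118.136 - 137.197.118.139) does not contain 137.197.118.129
  137.197.86.0/23 (137.197.86.0 - 137.197.87.255) does not contain 137.197.118.129
  137.197.80.0/20 (137.197.80.0 - 137.197.95.255) does not contain 137.197.118.129
  137.197.192.0/18 (137.197.192.0 - 137.197.255.255) does not contain 137.197.118.129
Longest matching prefix is /17 -> interface ge-0/0/11.

ge-0/0/11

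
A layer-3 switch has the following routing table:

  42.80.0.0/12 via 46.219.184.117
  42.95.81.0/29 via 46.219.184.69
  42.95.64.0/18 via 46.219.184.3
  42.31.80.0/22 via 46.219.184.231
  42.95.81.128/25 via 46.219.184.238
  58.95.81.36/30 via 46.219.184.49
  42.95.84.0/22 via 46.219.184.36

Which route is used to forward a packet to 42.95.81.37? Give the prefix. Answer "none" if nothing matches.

42.95.64.0/18

Entries matching 42.95.81.37:
  42.80.0.0/12 (42.80.0.0 - 42.95.255.255)
  42.95.64.0/18 (42.95.64.0 - 42.95.127.255)
Most specific is 42.95.64.0/18.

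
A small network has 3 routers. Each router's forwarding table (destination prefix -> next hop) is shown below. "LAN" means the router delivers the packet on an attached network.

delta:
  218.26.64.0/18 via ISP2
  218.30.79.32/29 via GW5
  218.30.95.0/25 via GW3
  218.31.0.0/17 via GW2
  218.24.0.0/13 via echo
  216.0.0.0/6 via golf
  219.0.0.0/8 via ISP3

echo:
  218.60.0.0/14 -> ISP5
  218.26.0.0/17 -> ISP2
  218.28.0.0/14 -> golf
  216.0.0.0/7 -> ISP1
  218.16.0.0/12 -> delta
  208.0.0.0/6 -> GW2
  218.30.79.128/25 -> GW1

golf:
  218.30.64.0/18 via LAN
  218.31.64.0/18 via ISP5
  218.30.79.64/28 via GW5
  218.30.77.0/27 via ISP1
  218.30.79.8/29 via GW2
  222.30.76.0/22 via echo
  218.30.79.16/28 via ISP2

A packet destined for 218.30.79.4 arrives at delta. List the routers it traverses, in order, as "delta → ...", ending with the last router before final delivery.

delta → echo → golf

At delta: longest match for 218.30.79.4 is 218.24.0.0/13 -> echo
At echo: longest match for 218.30.79.4 is 218.28.0.0/14 -> golf
At golf: longest match for 218.30.79.4 is 218.30.64.0/18 -> LAN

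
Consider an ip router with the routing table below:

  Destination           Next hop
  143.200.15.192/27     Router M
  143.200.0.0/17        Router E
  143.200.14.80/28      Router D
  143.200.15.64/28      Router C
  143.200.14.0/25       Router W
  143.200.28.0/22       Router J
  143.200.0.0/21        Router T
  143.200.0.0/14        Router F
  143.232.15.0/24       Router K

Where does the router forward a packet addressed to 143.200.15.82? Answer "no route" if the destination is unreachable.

Routes whose prefix contains 143.200.15.82:
  143.200.0.0/14 (143.200.0.0 - 143.203.255.255) -> Router F
  143.200.0.0/17 (143.200.0.0 - 143.200.127.255) -> Router E
More-specific entries that do NOT match:
  143.200.14.80/28 (143.200.14.80 - 143.200.14.95) does not contain 143.200.15.82
  143.200.15.64/28 (143.200.15.64 - 143.200.15.79) does not contain 143.200.15.82
  143.200.15.192/27 (143.200.15.192 - 143.200.15.223) does not contain 143.200.15.82
  143.200.14.0/25 (143.200.14.0 - 143.200.14.127) does not contain 143.200.15.82
  143.232.15.0/24 (143.232.15.0 - 143.232.15.255) does not contain 143.200.15.82
  143.200.28.0/22 (143.200.28.0 - 143.200.31.255) does not contain 143.200.15.82
  143.200.0.0/21 (143.200.0.0 - 143.200.7.255) does not contain 143.200.15.82
Longest matching prefix is /17 -> next hop Router E.

Router E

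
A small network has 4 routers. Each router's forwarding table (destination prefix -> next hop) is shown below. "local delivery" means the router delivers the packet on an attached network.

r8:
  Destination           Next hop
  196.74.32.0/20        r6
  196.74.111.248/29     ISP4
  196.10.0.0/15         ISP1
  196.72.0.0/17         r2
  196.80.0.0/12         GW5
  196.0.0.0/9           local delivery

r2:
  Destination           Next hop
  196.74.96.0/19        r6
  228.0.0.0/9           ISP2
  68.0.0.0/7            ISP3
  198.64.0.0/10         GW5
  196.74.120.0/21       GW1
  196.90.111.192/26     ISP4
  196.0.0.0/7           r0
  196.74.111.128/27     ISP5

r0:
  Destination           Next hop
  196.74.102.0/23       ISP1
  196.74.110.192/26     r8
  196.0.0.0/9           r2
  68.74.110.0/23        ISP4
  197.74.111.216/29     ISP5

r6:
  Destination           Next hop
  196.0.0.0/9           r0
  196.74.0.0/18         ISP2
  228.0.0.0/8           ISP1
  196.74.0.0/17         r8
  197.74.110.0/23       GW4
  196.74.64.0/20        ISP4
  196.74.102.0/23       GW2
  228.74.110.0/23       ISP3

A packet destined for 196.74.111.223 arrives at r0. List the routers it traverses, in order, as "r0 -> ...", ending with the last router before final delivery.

r0 -> r2 -> r6 -> r8

At r0: longest match for 196.74.111.223 is 196.0.0.0/9 -> r2
At r2: longest match for 196.74.111.223 is 196.74.96.0/19 -> r6
At r6: longest match for 196.74.111.223 is 196.74.0.0/17 -> r8
At r8: longest match for 196.74.111.223 is 196.0.0.0/9 -> local delivery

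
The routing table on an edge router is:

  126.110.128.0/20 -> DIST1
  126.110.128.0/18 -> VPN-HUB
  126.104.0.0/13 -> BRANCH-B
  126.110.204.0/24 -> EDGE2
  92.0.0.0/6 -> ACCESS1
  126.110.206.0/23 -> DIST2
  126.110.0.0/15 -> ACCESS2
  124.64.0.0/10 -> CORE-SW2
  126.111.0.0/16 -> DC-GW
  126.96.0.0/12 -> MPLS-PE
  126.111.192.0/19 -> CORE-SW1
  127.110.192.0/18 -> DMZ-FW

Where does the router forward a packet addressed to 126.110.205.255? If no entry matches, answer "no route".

Routes whose prefix contains 126.110.205.255:
  126.96.0.0/12 (126.96.0.0 - 126.111.255.255) -> MPLS-PE
  126.104.0.0/13 (126.104.0.0 - 126.111.255.255) -> BRANCH-B
  126.110.0.0/15 (126.110.0.0 - 126.111.255.255) -> ACCESS2
More-specific entries that do NOT match:
  126.110.204.0/24 (126.110.204.0 - 126.110.204.255) does not contain 126.110.205.255
  126.110.206.0/23 (126.110.206.0 - 126.110.207.255) does not contain 126.110.205.255
  126.110.128.0/20 (126.110.128.0 - 126.110.143.255) does not contain 126.110.205.255
  126.111.192.0/19 (126.111.192.0 - 126.111.223.255) does not contain 126.110.205.255
  126.110.128.0/18 (126.110.128.0 - 126.110.191.255) does not contain 126.110.205.255
  127.110.192.0/18 (127.110.192.0 - 127.110.255.255) does not contain 126.110.205.255
  126.111.0.0/16 (126.111.0.0 - 126.111.255.255) does not contain 126.110.205.255
Longest matching prefix is /15 -> next hop ACCESS2.

ACCESS2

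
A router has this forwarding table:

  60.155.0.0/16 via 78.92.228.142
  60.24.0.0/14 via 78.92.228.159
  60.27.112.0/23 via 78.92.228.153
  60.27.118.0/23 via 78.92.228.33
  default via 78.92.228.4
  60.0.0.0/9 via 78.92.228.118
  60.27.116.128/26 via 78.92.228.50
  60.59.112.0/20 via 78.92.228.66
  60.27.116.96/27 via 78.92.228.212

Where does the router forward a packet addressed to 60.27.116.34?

Routes whose prefix contains 60.27.116.34:
  0.0.0.0/0 (default, matches everything) -> 78.92.228.4
  60.0.0.0/9 (60.0.0.0 - 60.127.255.255) -> 78.92.228.118
  60.24.0.0/14 (60.24.0.0 - 60.27.255.255) -> 78.92.228.159
More-specific entries that do NOT match:
  60.27.116.96/27 (60.27.116.96 - 60.27.116.127) does not contain 60.27.116.34
  60.27.116.128/26 (60.27.116.128 - 60.27.116.191) does not contain 60.27.116.34
  60.27.112.0/23 (60.27.112.0 - 60.27.113.255) does not contain 60.27.116.34
  60.27.118.0/23 (60.27.118.0 - 60.27.119.255) does not contain 60.27.116.34
  60.59.112.0/20 (60.59.112.0 - 60.59.127.255) does not contain 60.27.116.34
  60.155.0.0/16 (60.155.0.0 - 60.155.255.255) does not contain 60.27.116.34
Longest matching prefix is /14 -> next hop 78.92.228.159.

78.92.228.159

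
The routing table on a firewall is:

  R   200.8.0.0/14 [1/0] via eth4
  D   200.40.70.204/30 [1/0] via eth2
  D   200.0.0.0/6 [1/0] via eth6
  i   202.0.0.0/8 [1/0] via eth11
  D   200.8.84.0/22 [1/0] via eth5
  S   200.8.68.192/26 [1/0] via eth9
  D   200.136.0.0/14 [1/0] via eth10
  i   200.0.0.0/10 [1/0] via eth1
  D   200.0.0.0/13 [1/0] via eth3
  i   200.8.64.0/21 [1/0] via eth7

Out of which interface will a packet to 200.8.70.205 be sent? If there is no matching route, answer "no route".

eth7

Routes whose prefix contains 200.8.70.205:
  200.0.0.0/6 (200.0.0.0 - 203.255.255.255) -> eth6
  200.0.0.0/10 (200.0.0.0 - 200.63.255.255) -> eth1
  200.8.0.0/14 (200.8.0.0 - 200.11.255.255) -> eth4
  200.8.64.0/21 (200.8.64.0 - 200.8.71.255) -> eth7
More-specific entries that do NOT match:
  200.40.70.204/30 (200.40.70.204 - 200.40.70.207) does not contain 200.8.70.205
  200.8.68.192/26 (200.8.68.192 - 200.8.68.255) does not contain 200.8.70.205
  200.8.84.0/22 (200.8.84.0 - 200.8.87.255) does not contain 200.8.70.205
Longest matching prefix is /21 -> interface eth7.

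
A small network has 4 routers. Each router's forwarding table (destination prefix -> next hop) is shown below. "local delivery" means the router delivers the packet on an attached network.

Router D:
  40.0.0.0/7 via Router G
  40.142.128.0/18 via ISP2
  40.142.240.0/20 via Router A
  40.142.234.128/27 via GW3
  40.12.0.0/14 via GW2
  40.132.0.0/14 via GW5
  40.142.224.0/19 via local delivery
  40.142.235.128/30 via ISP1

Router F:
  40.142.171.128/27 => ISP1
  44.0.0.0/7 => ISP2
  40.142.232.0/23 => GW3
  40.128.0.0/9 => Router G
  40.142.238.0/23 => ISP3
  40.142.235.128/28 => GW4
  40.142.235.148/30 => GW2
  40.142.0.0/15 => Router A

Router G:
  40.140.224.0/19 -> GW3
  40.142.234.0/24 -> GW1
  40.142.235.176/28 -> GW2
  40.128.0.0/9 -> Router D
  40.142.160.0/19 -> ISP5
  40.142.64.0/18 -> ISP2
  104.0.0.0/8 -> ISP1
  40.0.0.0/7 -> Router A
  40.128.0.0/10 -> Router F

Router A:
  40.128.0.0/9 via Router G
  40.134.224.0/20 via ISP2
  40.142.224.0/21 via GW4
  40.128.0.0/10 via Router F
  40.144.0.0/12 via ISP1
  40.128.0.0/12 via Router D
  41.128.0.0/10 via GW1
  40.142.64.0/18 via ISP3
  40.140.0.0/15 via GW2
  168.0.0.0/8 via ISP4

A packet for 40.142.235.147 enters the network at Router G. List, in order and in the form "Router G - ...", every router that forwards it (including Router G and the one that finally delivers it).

At Router G: longest match for 40.142.235.147 is 40.128.0.0/10 -> Router F
At Router F: longest match for 40.142.235.147 is 40.142.0.0/15 -> Router A
At Router A: longest match for 40.142.235.147 is 40.128.0.0/12 -> Router D
At Router D: longest match for 40.142.235.147 is 40.142.224.0/19 -> local delivery

Router G - Router F - Router A - Router D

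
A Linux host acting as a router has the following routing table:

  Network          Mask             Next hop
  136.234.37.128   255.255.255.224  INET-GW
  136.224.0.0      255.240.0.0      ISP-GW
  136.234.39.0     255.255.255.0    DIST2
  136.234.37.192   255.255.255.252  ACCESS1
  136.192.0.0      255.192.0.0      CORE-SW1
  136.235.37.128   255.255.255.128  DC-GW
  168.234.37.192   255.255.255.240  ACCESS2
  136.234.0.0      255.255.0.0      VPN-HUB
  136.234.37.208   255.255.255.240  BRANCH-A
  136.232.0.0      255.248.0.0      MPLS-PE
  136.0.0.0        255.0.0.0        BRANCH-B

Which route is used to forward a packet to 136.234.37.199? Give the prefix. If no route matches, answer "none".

136.234.0.0/16

Entries matching 136.234.37.199:
  136.0.0.0/8 (136.0.0.0 - 136.255.255.255)
  136.192.0.0/10 (136.192.0.0 - 136.255.255.255)
  136.224.0.0/12 (136.224.0.0 - 136.239.255.255)
  136.232.0.0/13 (136.232.0.0 - 136.239.255.255)
  136.234.0.0/16 (136.234.0.0 - 136.234.255.255)
Most specific is 136.234.0.0/16.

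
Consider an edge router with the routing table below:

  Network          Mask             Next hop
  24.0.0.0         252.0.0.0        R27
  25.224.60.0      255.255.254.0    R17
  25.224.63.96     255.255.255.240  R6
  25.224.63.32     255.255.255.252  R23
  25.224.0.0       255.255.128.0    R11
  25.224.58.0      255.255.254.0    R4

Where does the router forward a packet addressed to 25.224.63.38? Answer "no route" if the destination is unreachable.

R11

Routes whose prefix contains 25.224.63.38:
  24.0.0.0/6 (24.0.0.0 - 27.255.255.255) -> R27
  25.224.0.0/17 (25.224.0.0 - 25.224.127.255) -> R11
More-specific entries that do NOT match:
  25.224.63.32/30 (25.224.63.32 - 25.224.63.35) does not contain 25.224.63.38
  25.224.63.96/28 (25.224.63.96 - 25.224.63.111) does not contain 25.224.63.38
  25.224.60.0/23 (25.224.60.0 - 25.224.61.255) does not contain 25.224.63.38
  25.224.58.0/23 (25.224.58.0 - 25.224.59.255) does not contain 25.224.63.38
Longest matching prefix is /17 -> next hop R11.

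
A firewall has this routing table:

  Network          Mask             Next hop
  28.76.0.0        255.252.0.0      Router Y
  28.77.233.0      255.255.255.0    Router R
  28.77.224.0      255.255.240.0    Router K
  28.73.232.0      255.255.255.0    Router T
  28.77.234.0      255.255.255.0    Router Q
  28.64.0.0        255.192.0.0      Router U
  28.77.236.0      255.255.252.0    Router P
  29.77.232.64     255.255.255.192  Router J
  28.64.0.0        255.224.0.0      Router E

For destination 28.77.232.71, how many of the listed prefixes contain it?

4

Prefixes containing 28.77.232.71:
  28.64.0.0/10 (28.64.0.0 - 28.127.255.255)
  28.64.0.0/11 (28.64.0.0 - 28.95.255.255)
  28.76.0.0/14 (28.76.0.0 - 28.79.255.255)
  28.77.224.0/20 (28.77.224.0 - 28.77.239.255)
Total matching entries: 4.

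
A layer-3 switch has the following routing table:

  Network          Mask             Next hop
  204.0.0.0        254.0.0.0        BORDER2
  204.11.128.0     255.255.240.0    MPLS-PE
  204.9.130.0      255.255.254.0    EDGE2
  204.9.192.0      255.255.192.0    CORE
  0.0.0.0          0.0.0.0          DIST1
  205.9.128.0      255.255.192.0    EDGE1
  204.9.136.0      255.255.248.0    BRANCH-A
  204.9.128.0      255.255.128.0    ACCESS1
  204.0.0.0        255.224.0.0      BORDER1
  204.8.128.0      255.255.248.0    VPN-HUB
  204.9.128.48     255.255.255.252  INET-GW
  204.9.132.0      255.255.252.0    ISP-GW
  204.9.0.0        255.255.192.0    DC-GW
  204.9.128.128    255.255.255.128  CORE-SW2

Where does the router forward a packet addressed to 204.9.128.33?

ACCESS1

Routes whose prefix contains 204.9.128.33:
  0.0.0.0/0 (default, matches everything) -> DIST1
  204.0.0.0/7 (204.0.0.0 - 205.255.255.255) -> BORDER2
  204.0.0.0/11 (204.0.0.0 - 204.31.255.255) -> BORDER1
  204.9.128.0/17 (204.9.128.0 - 204.9.255.255) -> ACCESS1
More-specific entries that do NOT match:
  204.9.128.48/30 (204.9.128.48 - 204.9.128.51) does not contain 204.9.128.33
  204.9.128.128/25 (204.9.128.128 - 204.9.128.255) does not contain 204.9.128.33
  204.9.130.0/23 (204.9.130.0 - 204.9.131.255) does not contain 204.9.128.33
  204.9.132.0/22 (204.9.132.0 - 204.9.135.255) does not contain 204.9.128.33
  204.9.136.0/21 (204.9.136.0 - 204.9.143.255) does not contain 204.9.128.33
  204.8.128.0/21 (204.8.128.0 - 204.8.135.255) does not contain 204.9.128.33
  204.11.128.0/20 (204.11.128.0 - 204.11.143.255) does not contain 204.9.128.33
  204.9.192.0/18 (204.9.192.0 - 204.9.255.255) does not contain 204.9.128.33
  205.9.128.0/18 (205.9.128.0 - 205.9.191.255) does not contain 204.9.128.33
  204.9.0.0/18 (204.9.0.0 - 204.9.63.255) does not contain 204.9.128.33
Longest matching prefix is /17 -> next hop ACCESS1.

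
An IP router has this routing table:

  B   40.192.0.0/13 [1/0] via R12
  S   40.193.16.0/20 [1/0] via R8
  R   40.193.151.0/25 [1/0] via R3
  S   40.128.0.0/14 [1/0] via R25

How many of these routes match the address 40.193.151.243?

Prefixes containing 40.193.151.243:
  40.192.0.0/13 (40.192.0.0 - 40.199.255.255)
Total matching entries: 1.

1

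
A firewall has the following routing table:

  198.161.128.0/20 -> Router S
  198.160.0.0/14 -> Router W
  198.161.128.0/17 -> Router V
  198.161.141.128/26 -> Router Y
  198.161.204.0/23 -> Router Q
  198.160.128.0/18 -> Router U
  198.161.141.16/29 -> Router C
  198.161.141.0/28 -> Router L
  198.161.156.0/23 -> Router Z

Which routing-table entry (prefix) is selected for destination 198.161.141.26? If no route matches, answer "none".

Entries matching 198.161.141.26:
  198.160.0.0/14 (198.160.0.0 - 198.163.255.255)
  198.161.128.0/17 (198.161.128.0 - 198.161.255.255)
  198.161.128.0/20 (198.161.128.0 - 198.161.143.255)
Most specific is 198.161.128.0/20.

198.161.128.0/20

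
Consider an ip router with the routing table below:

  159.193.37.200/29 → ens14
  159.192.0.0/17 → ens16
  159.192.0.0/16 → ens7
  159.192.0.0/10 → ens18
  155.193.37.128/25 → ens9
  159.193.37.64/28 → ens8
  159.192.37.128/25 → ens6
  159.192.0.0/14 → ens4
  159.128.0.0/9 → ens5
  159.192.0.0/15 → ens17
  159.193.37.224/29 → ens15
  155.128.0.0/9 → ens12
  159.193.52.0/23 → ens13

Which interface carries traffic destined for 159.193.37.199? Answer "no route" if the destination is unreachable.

ens17

Routes whose prefix contains 159.193.37.199:
  159.128.0.0/9 (159.128.0.0 - 159.255.255.255) -> ens5
  159.192.0.0/10 (159.192.0.0 - 159.255.255.255) -> ens18
  159.192.0.0/14 (159.192.0.0 - 159.195.255.255) -> ens4
  159.192.0.0/15 (159.192.0.0 - 159.193.255.255) -> ens17
More-specific entries that do NOT match:
  159.193.37.200/29 (159.193.37.200 - 159.193.37.207) does not contain 159.193.37.199
  159.193.37.224/29 (159.193.37.224 - 159.193.37.231) does not contain 159.193.37.199
  159.193.37.64/28 (159.193.37.64 - 159.193.37.79) does not contain 159.193.37.199
  155.193.37.128/25 (155.193.37.128 - 155.193.37.255) does not contain 159.193.37.199
  159.192.37.128/25 (159.192.37.128 - 159.192.37.255) does not contain 159.193.37.199
  159.193.52.0/23 (159.193.52.0 - 159.193.53.255) does not contain 159.193.37.199
  159.192.0.0/17 (159.192.0.0 - 159.192.127.255) does not contain 159.193.37.199
  159.192.0.0/16 (159.192.0.0 - 159.192.255.255) does not contain 159.193.37.199
Longest matching prefix is /15 -> interface ens17.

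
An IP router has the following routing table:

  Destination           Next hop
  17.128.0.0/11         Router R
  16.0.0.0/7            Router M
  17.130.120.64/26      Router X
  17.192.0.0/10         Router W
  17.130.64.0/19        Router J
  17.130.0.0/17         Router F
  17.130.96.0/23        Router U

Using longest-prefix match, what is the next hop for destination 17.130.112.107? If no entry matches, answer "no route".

Router F

Routes whose prefix contains 17.130.112.107:
  16.0.0.0/7 (16.0.0.0 - 17.255.255.255) -> Router M
  17.128.0.0/11 (17.128.0.0 - 17.159.255.255) -> Router R
  17.130.0.0/17 (17.130.0.0 - 17.130.127.255) -> Router F
More-specific entries that do NOT match:
  17.130.120.64/26 (17.130.120.64 - 17.130.120.127) does not contain 17.130.112.107
  17.130.96.0/23 (17.130.96.0 - 17.130.97.255) does not contain 17.130.112.107
  17.130.64.0/19 (17.130.64.0 - 17.130.95.255) does not contain 17.130.112.107
Longest matching prefix is /17 -> next hop Router F.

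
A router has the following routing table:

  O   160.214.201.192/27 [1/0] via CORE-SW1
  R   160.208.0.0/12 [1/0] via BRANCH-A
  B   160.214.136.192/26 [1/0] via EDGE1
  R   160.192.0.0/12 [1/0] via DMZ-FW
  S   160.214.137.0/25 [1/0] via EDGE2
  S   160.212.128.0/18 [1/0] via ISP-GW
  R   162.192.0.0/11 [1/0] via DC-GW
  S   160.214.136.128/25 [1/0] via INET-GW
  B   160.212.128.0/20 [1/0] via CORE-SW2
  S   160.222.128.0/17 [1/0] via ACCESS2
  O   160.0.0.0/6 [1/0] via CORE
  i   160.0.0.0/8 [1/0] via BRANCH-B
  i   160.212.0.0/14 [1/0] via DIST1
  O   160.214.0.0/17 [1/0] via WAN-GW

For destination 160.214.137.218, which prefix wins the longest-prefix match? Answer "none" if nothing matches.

160.212.0.0/14

Entries matching 160.214.137.218:
  160.0.0.0/6 (160.0.0.0 - 163.255.255.255)
  160.0.0.0/8 (160.0.0.0 - 160.255.255.255)
  160.208.0.0/12 (160.208.0.0 - 160.223.255.255)
  160.212.0.0/14 (160.212.0.0 - 160.215.255.255)
Most specific is 160.212.0.0/14.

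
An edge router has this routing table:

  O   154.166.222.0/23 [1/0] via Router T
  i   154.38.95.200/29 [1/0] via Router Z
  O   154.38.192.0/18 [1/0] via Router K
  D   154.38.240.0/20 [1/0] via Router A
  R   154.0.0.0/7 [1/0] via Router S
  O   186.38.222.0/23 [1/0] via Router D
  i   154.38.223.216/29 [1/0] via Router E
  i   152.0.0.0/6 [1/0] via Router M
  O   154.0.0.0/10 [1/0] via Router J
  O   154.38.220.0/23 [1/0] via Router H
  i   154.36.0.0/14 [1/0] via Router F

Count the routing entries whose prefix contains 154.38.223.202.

5

Prefixes containing 154.38.223.202:
  152.0.0.0/6 (152.0.0.0 - 155.255.255.255)
  154.0.0.0/7 (154.0.0.0 - 155.255.255.255)
  154.0.0.0/10 (154.0.0.0 - 154.63.255.255)
  154.36.0.0/14 (154.36.0.0 - 154.39.255.255)
  154.38.192.0/18 (154.38.192.0 - 154.38.255.255)
Total matching entries: 5.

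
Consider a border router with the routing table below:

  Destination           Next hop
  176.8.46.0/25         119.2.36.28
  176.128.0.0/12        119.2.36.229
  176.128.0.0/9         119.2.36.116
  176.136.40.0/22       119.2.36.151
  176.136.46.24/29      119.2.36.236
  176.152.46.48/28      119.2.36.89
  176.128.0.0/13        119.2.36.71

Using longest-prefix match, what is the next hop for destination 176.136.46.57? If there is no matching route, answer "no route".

119.2.36.229

Routes whose prefix contains 176.136.46.57:
  176.128.0.0/9 (176.128.0.0 - 176.255.255.255) -> 119.2.36.116
  176.128.0.0/12 (176.128.0.0 - 176.143.255.255) -> 119.2.36.229
More-specific entries that do NOT match:
  176.136.46.24/29 (176.136.46.24 - 176.136.46.31) does not contain 176.136.46.57
  176.152.46.48/28 (176.152.46.48 - 176.152.46.63) does not contain 176.136.46.57
  176.8.46.0/25 (176.8.46.0 - 176.8.46.127) does not contain 176.136.46.57
  176.136.40.0/22 (176.136.40.0 - 176.136.43.255) does not contain 176.136.46.57
  176.128.0.0/13 (176.128.0.0 - 176.135.255.255) does not contain 176.136.46.57
Longest matching prefix is /12 -> next hop 119.2.36.229.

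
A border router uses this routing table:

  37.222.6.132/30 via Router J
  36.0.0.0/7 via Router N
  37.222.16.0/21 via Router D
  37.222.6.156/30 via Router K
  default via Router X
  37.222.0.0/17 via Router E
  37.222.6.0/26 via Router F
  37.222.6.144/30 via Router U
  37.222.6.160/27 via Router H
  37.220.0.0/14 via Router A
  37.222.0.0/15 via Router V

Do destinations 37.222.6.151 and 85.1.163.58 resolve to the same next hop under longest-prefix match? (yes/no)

37.222.6.151: longest match 37.222.0.0/17 -> Router E
85.1.163.58: longest match 0.0.0.0/0 -> Router X

no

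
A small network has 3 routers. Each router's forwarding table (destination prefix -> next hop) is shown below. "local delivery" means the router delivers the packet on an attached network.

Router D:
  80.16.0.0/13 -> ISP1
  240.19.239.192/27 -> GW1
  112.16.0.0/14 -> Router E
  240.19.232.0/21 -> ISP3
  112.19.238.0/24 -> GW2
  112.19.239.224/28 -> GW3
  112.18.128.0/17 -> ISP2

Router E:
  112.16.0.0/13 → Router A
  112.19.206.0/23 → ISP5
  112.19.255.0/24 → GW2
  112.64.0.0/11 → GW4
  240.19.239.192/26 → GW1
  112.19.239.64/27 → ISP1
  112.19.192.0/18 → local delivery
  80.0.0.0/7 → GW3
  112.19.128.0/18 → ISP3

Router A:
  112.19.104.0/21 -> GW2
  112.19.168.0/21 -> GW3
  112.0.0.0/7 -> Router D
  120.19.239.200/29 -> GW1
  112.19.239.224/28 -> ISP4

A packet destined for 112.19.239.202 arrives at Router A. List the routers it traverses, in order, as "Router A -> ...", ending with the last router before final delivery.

Router A -> Router D -> Router E

At Router A: longest match for 112.19.239.202 is 112.0.0.0/7 -> Router D
At Router D: longest match for 112.19.239.202 is 112.16.0.0/14 -> Router E
At Router E: longest match for 112.19.239.202 is 112.19.192.0/18 -> local delivery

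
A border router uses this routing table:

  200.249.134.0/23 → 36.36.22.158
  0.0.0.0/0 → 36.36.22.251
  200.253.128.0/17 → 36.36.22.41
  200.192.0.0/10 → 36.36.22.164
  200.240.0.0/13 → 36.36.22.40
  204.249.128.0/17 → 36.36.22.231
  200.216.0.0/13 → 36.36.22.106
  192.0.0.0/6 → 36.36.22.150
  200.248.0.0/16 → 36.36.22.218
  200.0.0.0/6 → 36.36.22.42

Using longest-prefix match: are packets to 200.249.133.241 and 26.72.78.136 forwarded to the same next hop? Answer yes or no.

200.249.133.241: longest match 200.192.0.0/10 -> 36.36.22.164
26.72.78.136: longest match 0.0.0.0/0 -> 36.36.22.251

no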